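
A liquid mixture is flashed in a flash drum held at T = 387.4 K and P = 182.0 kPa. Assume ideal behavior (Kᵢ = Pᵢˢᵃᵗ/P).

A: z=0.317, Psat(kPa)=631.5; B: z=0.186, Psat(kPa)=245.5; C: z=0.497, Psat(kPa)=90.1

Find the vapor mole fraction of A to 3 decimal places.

y_A = 0.436

Raoult's law: Kᵢ = Pᵢˢᵃᵗ/P = Pᵢˢᵃᵗ/182.0.
  K_A = 631.5/182.0 = 3.46978, K_B = 245.5/182.0 = 1.34890, K_C = 90.1/182.0 = 0.49505
Let ψ = V/F and solve Σ zᵢ(Kᵢ−1)/(1+ψ(Kᵢ−1)) = 0.
g(0) = ΣzᵢKᵢ − 1 = 0.597 and g(1) = 1 − Σzᵢ/Kᵢ = -0.233, so a root lies in (0, 1).
Newton iteration, ψ⁰ = 0.5:
  ψ = 0.500: g = 0.0699, g' = -0.630 → ψ = 0.611
  ψ = 0.611: g = 0.0027, g' = -0.588 → ψ = 0.615
Converged at ψ = 0.615.
Compositions from xᵢ = zᵢ/(1+ψ(Kᵢ−1)), yᵢ = Kᵢxᵢ:
  A: x = 0.126, y = 0.436
  B: x = 0.153, y = 0.207
  C: x = 0.721, y = 0.357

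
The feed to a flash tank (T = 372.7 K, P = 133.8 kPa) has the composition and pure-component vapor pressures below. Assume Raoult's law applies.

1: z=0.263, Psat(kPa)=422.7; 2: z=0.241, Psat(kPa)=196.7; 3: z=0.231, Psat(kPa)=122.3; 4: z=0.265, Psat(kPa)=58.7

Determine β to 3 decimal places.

β = 0.798

Raoult's law: Kᵢ = Pᵢˢᵃᵗ/P = Pᵢˢᵃᵗ/133.8.
  K_1 = 422.7/133.8 = 3.15919, K_2 = 196.7/133.8 = 1.47010, K_3 = 122.3/133.8 = 0.91405, K_4 = 58.7/133.8 = 0.43871
Rachford–Rice: g(β) = Σ zᵢ(Kᵢ−1)/(1+β(Kᵢ−1)) = 0.
g(0) = ΣzᵢKᵢ − 1 = 0.513 and g(1) = 1 − Σzᵢ/Kᵢ = -0.104, so a root lies in (0, 1).
Newton–Raphson from β = 0.7:
  β = 0.700: g = 0.0452, g' = -0.453 → β = 0.800
  β = 0.800: g = -0.0007, g' = -0.470 → β = 0.798
Converged at β = 0.798.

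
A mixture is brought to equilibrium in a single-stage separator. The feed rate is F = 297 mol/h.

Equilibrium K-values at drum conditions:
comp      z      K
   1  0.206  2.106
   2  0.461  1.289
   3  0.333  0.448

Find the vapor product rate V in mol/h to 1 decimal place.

Iterate (Newton) starting at β = 0.5:
  β = 0.500: g = 0.0092, g' = -0.327 → β = 0.528
Converged at β = 0.528.
Then V = β·F = 0.5280·297 = 156.8 mol/h and L = F − V = 140.2 mol/h.

V = 156.8 mol/h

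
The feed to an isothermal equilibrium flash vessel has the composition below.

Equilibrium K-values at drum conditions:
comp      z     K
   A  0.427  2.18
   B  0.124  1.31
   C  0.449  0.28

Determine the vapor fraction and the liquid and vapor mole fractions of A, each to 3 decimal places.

Let ψ = V/F and solve Σ zᵢ(Kᵢ−1)/(1+ψ(Kᵢ−1)) = 0.
Feasibility: ΣzᵢKᵢ = 1.219, Σzᵢ/Kᵢ = 1.894 — both > 1, two phases present.
Newton iteration, ψ⁰ = 0.5:
  ψ = 0.500: g = -0.1550, g' = -0.812 → ψ = 0.309
  ψ = 0.309: g = -0.0117, g' = -0.714 → ψ = 0.293
Converged at ψ = 0.293.
Compositions from xᵢ = zᵢ/(1+ψ(Kᵢ−1)), yᵢ = Kᵢxᵢ:
  A: x = 0.317, y = 0.692
  B: x = 0.114, y = 0.149
  C: x = 0.569, y = 0.159

ψ = 0.293, x_A = 0.317, y_A = 0.692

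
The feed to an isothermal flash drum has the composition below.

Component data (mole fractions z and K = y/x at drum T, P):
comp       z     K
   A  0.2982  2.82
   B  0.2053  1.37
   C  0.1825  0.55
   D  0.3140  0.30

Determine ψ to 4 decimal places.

ψ = 0.3643

Material balance + equilibrium reduce to Σ zᵢ(Kᵢ−1)/(1+ψ(Kᵢ−1)) = 0.
Check two-phase: ΣzᵢKᵢ = 1.3168 > 1 and Σzᵢ/Kᵢ = 1.6341 > 1, so g(0) = 0.3168 > 0 and g(1) = -0.6341 < 0.
Iterate (Newton) starting at ψ = 0.65:
  ψ = 0.6500: g = -0.20953, g' = -0.8174 → ψ = 0.3937
  ψ = 0.3937: g = -0.02071, g' = -0.7044 → ψ = 0.3642
  ψ = 0.3642: g = 0.00006, g' = -0.7091 → ψ = 0.3643
Converged at ψ = 0.3643.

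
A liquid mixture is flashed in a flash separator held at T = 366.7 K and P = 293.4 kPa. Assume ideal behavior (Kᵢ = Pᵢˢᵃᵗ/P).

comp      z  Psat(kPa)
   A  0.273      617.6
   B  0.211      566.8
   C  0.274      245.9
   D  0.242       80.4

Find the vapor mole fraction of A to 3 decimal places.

Raoult's law: Kᵢ = Pᵢˢᵃᵗ/P = Pᵢˢᵃᵗ/293.4.
  K_A = 617.6/293.4 = 2.10498, K_B = 566.8/293.4 = 1.93183, K_C = 245.9/293.4 = 0.83810, K_D = 80.4/293.4 = 0.27403
Let ψ = V/F and solve Σ zᵢ(Kᵢ−1)/(1+ψ(Kᵢ−1)) = 0.
Feasibility: ΣzᵢKᵢ = 1.278, Σzᵢ/Kᵢ = 1.449 — both > 1, two phases present.
Newton iteration, ψ⁰ = 0.64:
  ψ = 0.640: g = -0.0778, g' = -0.640 → ψ = 0.519
  ψ = 0.519: g = -0.0058, g' = -0.555 → ψ = 0.508
Converged at ψ = 0.508.
Compositions from xᵢ = zᵢ/(1+ψ(Kᵢ−1)), yᵢ = Kᵢxᵢ:
  A: x = 0.175, y = 0.368
  B: x = 0.143, y = 0.277
  C: x = 0.299, y = 0.250
  D: x = 0.383, y = 0.105

y_A = 0.368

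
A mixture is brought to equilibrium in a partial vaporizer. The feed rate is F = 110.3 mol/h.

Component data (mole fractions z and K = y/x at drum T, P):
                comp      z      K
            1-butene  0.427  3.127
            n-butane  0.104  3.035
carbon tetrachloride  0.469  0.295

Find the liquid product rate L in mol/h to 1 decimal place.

L = 51.8 mol/h

Newton iteration, V/F⁰ = 0.53:
  V/F = 0.530: g = 0.0009, g' = -1.121 → V/F = 0.531
Converged at V/F = 0.531.
Then V = V/F·F = 0.5308·110.3 = 58.5 mol/h and L = F − V = 51.8 mol/h.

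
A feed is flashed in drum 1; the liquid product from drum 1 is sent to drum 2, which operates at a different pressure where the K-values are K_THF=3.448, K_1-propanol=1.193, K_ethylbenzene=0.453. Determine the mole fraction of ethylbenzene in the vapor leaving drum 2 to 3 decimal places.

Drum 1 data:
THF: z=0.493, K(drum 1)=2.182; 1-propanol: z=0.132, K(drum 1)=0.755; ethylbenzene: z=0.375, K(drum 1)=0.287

y_ethylbenzene (drum 2) = 0.325

Drum 1:
Rachford–Rice: g(ψ₁) = Σ zᵢ(Kᵢ−1)/(1+ψ₁(Kᵢ−1)) = 0.
g(0) = ΣzᵢKᵢ − 1 = 0.283 and g(1) = 1 − Σzᵢ/Kᵢ = -0.707, so a root lies in (0, 1).
Newton–Raphson from ψ₁ = 0.5:
  ψ₁ = 0.500: g = -0.0861, g' = -0.743 → ψ₁ = 0.384
  ψ₁ = 0.384: g = -0.0031, g' = -0.697 → ψ₁ = 0.380
Converged at ψ₁ = 0.380.
Drum-1 compositions:
  THF: x = 0.340, y = 0.743
  1-propanol: x = 0.146, y = 0.110
  ethylbenzene: x = 0.514, y = 0.148
Drum-2 feed = drum-1 liquid: z₂ = (0.3403, 0.1455, 0.5142).
Drum 2:
Material balance + equilibrium reduce to Σ zᵢ(Kᵢ−1)/(1+ψ₂(Kᵢ−1)) = 0.
g(0) = ΣzᵢKᵢ − 1 = 0.580 and g(1) = 1 − Σzᵢ/Kᵢ = -0.356, so a root lies in (0, 1).
Newton–Raphson from ψ₂ = 0.5:
  ψ₂ = 0.500: g = 0.0131, g' = -0.708 → ψ₂ = 0.518
  ψ₂ = 0.518: g = 0.0001, g' = -0.700 → ψ₂ = 0.519
Converged at ψ₂ = 0.519.
  THF: x = 0.150, y = 0.517
  1-propanol: x = 0.132, y = 0.158
  ethylbenzene: x = 0.718, y = 0.325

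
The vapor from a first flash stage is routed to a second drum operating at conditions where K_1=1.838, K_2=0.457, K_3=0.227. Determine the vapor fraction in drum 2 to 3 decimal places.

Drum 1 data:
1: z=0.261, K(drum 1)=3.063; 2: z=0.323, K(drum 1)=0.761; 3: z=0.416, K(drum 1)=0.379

Drum 1:
Rachford–Rice: g(ψ₁) = Σ zᵢ(Kᵢ−1)/(1+ψ₁(Kᵢ−1)) = 0.
g(0) = ΣzᵢKᵢ − 1 = 0.203 and g(1) = 1 − Σzᵢ/Kᵢ = -0.607, so a root lies in (0, 1).
Newton–Raphson from ψ₁ = 0.5:
  ψ₁ = 0.500: g = -0.1973, g' = -0.630 → ψ₁ = 0.187
  ψ₁ = 0.187: g = 0.0154, g' = -0.804 → ψ₁ = 0.206
  ψ₁ = 0.206: g = 0.0003, g' = -0.778 → ψ₁ = 0.207
Converged at ψ₁ = 0.207.
Drum-1 compositions:
  1: x = 0.183, y = 0.561
  2: x = 0.340, y = 0.259
  3: x = 0.477, y = 0.181
Drum-2 feed = drum-1 vapor: z₂ = (0.5606, 0.2586, 0.1809).
Drum 2:
Iterate (Newton) starting at ψ₂ = 0.35:
  ψ₂ = 0.350: g = -0.0018, g' = -0.555 → ψ₂ = 0.347
Converged at ψ₂ = 0.347.
  1: x = 0.434, y = 0.798
  2: x = 0.319, y = 0.146
  3: x = 0.247, y = 0.056

V/F (drum 2) = 0.347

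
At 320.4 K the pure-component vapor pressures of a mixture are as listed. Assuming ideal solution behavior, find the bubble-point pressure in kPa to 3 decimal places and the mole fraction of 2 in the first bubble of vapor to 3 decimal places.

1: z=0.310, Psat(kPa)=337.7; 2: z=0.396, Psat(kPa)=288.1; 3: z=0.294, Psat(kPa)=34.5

At the bubble point ψ → 0, so ΣzᵢKᵢ = 1 with Kᵢ = Pᵢˢᵃᵗ/P ⇒ P = ΣzᵢPᵢˢᵃᵗ.
P = 0.310·337.7 + 0.396·288.1 + 0.294·34.5 = 228.918 kPa
yᵢ = zᵢPᵢˢᵃᵗ/P ⇒ y_2 = 0.396·288.1/228.918 = 0.498

Pbub = 228.918 kPa, y_2 = 0.498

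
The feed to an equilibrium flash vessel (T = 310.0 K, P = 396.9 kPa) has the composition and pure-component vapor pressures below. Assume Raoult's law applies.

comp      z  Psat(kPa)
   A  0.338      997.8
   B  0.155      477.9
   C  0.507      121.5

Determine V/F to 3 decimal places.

Raoult's law: Kᵢ = Pᵢˢᵃᵗ/P = Pᵢˢᵃᵗ/396.9.
  K_A = 997.8/396.9 = 2.51398, K_B = 477.9/396.9 = 1.20408, K_C = 121.5/396.9 = 0.30612
Material balance + equilibrium reduce to Σ zᵢ(Kᵢ−1)/(1+V/F(Kᵢ−1)) = 0.
Feasibility: ΣzᵢKᵢ = 1.192, Σzᵢ/Kᵢ = 1.919 — both > 1, two phases present.
Newton–Raphson from V/F = 0.5:
  V/F = 0.500: g = -0.2187, g' = -0.829 → V/F = 0.236
  V/F = 0.236: g = -0.0135, g' = -0.775 → V/F = 0.219
Converged at V/F = 0.219.

V/F = 0.219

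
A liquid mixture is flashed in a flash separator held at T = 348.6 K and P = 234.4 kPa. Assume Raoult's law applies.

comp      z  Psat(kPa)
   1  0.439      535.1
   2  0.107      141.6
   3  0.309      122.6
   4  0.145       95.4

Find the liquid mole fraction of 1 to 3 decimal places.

x_1 = 0.278

Raoult's law: Kᵢ = Pᵢˢᵃᵗ/P = Pᵢˢᵃᵗ/234.4.
  K_1 = 535.1/234.4 = 2.28285, K_2 = 141.6/234.4 = 0.60410, K_3 = 122.6/234.4 = 0.52304, K_4 = 95.4/234.4 = 0.40700
Rachford–Rice: g(ψ) = Σ zᵢ(Kᵢ−1)/(1+ψ(Kᵢ−1)) = 0.
g(0) = ΣzᵢKᵢ − 1 = 0.287 and g(1) = 1 − Σzᵢ/Kᵢ = -0.316, so a root lies in (0, 1).
Newton–Raphson from ψ = 0.5:
  ψ = 0.500: g = -0.0255, g' = -0.518 → ψ = 0.451
Converged at ψ = 0.451.
Compositions from xᵢ = zᵢ/(1+ψ(Kᵢ−1)), yᵢ = Kᵢxᵢ:
  1: x = 0.278, y = 0.635
  2: x = 0.130, y = 0.079
  3: x = 0.394, y = 0.206
  4: x = 0.198, y = 0.081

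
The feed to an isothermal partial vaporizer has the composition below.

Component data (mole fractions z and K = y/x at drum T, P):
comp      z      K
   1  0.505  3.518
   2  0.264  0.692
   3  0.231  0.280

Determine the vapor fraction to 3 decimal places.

ψ = 0.722

Let ψ = V/F and solve Σ zᵢ(Kᵢ−1)/(1+ψ(Kᵢ−1)) = 0.
Check two-phase: ΣzᵢKᵢ = 2.024 > 1 and Σzᵢ/Kᵢ = 1.350 > 1, so g(0) = 1.024 > 0 and g(1) = -0.350 < 0.
Newton iteration, ψ⁰ = 0.6:
  ψ = 0.600: g = 0.1139, g' = -0.917 → ψ = 0.724
  ψ = 0.724: g = -0.0019, g' = -0.966 → ψ = 0.722
Converged at ψ = 0.722.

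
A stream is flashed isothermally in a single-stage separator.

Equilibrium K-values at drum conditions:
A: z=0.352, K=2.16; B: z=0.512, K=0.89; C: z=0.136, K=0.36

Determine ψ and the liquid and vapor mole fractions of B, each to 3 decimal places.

ψ = 0.720, x_B = 0.556, y_B = 0.495

Rachford–Rice: g(ψ) = Σ zᵢ(Kᵢ−1)/(1+ψ(Kᵢ−1)) = 0.
Feasibility: ΣzᵢKᵢ = 1.265, Σzᵢ/Kᵢ = 1.116 — both > 1, two phases present.
Newton iteration, ψ⁰ = 0.49:
  ψ = 0.490: g = 0.0740, g' = -0.318 → ψ = 0.723
  ψ = 0.723: g = -0.0011, g' = -0.340 → ψ = 0.720
Converged at ψ = 0.720.
Compositions from xᵢ = zᵢ/(1+ψ(Kᵢ−1)), yᵢ = Kᵢxᵢ:
  A: x = 0.192, y = 0.414
  B: x = 0.556, y = 0.495
  C: x = 0.252, y = 0.091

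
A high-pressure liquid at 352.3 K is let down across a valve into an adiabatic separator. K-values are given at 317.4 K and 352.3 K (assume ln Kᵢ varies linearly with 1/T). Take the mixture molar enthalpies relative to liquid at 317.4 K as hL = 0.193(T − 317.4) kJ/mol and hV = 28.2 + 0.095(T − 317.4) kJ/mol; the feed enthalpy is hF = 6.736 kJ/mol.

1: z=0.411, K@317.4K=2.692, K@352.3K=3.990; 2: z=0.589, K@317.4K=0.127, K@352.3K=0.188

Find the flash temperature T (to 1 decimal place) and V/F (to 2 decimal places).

T = 326.3 K, V/F = 0.18

Adiabatic flash: solve Rachford–Rice at each trial T, then check hF = ψ·hV(T) + (1−ψ)·hL(T).
  T = 317.4 K: K = (2.692, 0.127), RR gives ψ = 0.123, H_out = 3.460 kJ/mol
  T = 352.3 K: K = (3.990, 0.188), RR gives ψ = 0.309, H_out = 14.397 kJ/mol
  T = 334.9 K: K = (3.313, 0.156), RR gives ψ = 0.232, H_out = 9.533 kJ/mol
  T = 326.1 K: K = (2.993, 0.141), RR gives ψ = 0.183, H_out = 6.684 kJ/mol
  T = 330.5 K: K = (3.151, 0.149), RR gives ψ = 0.209, H_out = 8.151 kJ/mol
  T = 328.3 K: K = (3.072, 0.145), RR gives ψ = 0.196, H_out = 7.429 kJ/mol
Linear interpolation between T = 326.1 (H_out = 6.684) and T = 328.3 (H_out = 7.429) on hF = 6.736 gives T ≈ 326.3 K, at which ψ = 0.18.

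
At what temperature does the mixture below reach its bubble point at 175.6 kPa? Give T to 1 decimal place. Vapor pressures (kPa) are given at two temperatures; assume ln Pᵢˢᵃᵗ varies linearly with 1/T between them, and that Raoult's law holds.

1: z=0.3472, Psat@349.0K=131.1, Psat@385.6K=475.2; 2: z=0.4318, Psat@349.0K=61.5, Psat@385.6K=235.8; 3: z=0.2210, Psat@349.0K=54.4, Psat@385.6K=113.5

T = 369.9 K

Bubble-point temperature: ΣzᵢPᵢˢᵃᵗ(T) = P. Interpolate ln Pᵢˢᵃᵗ = aᵢ + bᵢ/T.
  T = 349.0 K: ΣzᵢPᵢˢᵃᵗ = 84.10 kPa
  T = 385.6 K: ΣzᵢPᵢˢᵃᵗ = 291.89 kPa
  T = 367.3 K: ΣzᵢPᵢˢᵃᵗ = 160.94 kPa
  T = 376.5 K: ΣzᵢPᵢˢᵃᵗ = 218.49 kPa
  T = 371.9 K: ΣzᵢPᵢˢᵃᵗ = 187.83 kPa
  T = 369.6 K: ΣzᵢPᵢˢᵃᵗ = 173.94 kPa
Interpolating between 369.6 K and 371.9 K gives T ≈ 369.9 K.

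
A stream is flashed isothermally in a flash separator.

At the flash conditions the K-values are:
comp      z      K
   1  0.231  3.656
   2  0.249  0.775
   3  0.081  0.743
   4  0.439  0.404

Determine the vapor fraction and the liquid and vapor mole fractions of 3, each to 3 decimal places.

Material balance + equilibrium reduce to Σ zᵢ(Kᵢ−1)/(1+ψ(Kᵢ−1)) = 0.
Check two-phase: ΣzᵢKᵢ = 1.275 > 1 and Σzᵢ/Kᵢ = 1.580 > 1, so g(0) = 0.275 > 0 and g(1) = -0.580 < 0.
Newton iteration, ψ⁰ = 0.5:
  ψ = 0.500: g = -0.1962, g' = -0.640 → ψ = 0.194
  ψ = 0.194: g = 0.0290, g' = -0.930 → ψ = 0.225
  ψ = 0.225: g = 0.0010, g' = -0.867 → ψ = 0.226
Converged at ψ = 0.226.
Compositions from xᵢ = zᵢ/(1+ψ(Kᵢ−1)), yᵢ = Kᵢxᵢ:
  1: x = 0.144, y = 0.528
  2: x = 0.262, y = 0.203
  3: x = 0.086, y = 0.064
  4: x = 0.507, y = 0.205

ψ = 0.226, x_3 = 0.086, y_3 = 0.064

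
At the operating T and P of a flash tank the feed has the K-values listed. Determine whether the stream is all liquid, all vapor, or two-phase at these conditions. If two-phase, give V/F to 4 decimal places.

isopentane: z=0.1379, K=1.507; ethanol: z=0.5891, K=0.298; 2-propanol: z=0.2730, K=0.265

all liquid

ΣzᵢKᵢ = 0.4557; Σzᵢ/Kᵢ = 3.0985.
Since ΣzᵢKᵢ < 1 the mixture is below its bubble point — single liquid phase.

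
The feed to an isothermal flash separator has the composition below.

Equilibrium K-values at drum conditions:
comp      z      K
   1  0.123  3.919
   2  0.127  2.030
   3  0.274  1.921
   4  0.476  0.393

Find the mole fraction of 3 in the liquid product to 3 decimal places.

x_3 = 0.189

Rachford–Rice: g(V/F) = Σ zᵢ(Kᵢ−1)/(1+V/F(Kᵢ−1)) = 0.
Feasibility: ΣzᵢKᵢ = 1.453, Σzᵢ/Kᵢ = 1.448 — both > 1, two phases present.
Newton iteration, V/F⁰ = 0.48:
  V/F = 0.480: g = 0.0043, g' = -0.703 → V/F = 0.486
Converged at V/F = 0.486.
Compositions from xᵢ = zᵢ/(1+V/F(Kᵢ−1)), yᵢ = Kᵢxᵢ:
  1: x = 0.051, y = 0.199
  2: x = 0.085, y = 0.172
  3: x = 0.189, y = 0.364
  4: x = 0.675, y = 0.265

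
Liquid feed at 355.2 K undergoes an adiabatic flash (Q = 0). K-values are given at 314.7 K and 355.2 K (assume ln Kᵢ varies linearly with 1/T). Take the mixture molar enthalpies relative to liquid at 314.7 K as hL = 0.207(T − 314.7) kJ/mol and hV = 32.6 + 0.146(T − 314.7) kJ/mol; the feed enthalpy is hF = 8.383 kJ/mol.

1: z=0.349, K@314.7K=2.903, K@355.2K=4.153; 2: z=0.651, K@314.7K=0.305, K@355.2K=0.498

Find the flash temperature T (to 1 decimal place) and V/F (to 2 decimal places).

Adiabatic flash: solve Rachford–Rice at each trial T, then check hF = ψ·hV(T) + (1−ψ)·hL(T).
  T = 314.7 K: K = (2.903, 0.305), RR gives ψ = 0.160, H_out = 5.218 kJ/mol
  T = 355.2 K: K = (4.153, 0.498), RR gives ψ = 0.489, H_out = 23.109 kJ/mol
  T = 334.9 K: K = (3.508, 0.395), RR gives ψ = 0.318, H_out = 14.145 kJ/mol
  T = 324.8 K: K = (3.201, 0.349), RR gives ψ = 0.240, H_out = 9.767 kJ/mol
  T = 319.8 K: K = (3.052, 0.327), RR gives ψ = 0.201, H_out = 7.548 kJ/mol
  T = 322.3 K: K = (3.126, 0.338), RR gives ψ = 0.221, H_out = 8.664 kJ/mol
  T = 321.1 K: K = (3.091, 0.332), RR gives ψ = 0.211, H_out = 8.130 kJ/mol
Linear interpolation between T = 321.1 (H_out = 8.130) and T = 322.3 (H_out = 8.664) on hF = 8.383 gives T ≈ 321.7 K, at which ψ = 0.22.

T = 321.7 K, V/F = 0.22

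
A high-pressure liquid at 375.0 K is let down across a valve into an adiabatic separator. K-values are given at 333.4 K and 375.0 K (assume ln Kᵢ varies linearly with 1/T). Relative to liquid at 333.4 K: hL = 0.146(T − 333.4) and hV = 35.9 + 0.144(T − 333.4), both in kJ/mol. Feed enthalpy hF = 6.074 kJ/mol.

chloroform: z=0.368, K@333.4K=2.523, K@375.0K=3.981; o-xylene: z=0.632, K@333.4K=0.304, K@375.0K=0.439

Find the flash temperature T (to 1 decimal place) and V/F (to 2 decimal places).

T = 337.3 K, V/F = 0.15

Adiabatic flash: solve Rachford–Rice at each trial T, then check hF = ψ·hV(T) + (1−ψ)·hL(T).
  T = 333.4 K: K = (2.523, 0.304), RR gives ψ = 0.114, H_out = 4.084 kJ/mol
  T = 375.0 K: K = (3.981, 0.439), RR gives ψ = 0.444, H_out = 21.975 kJ/mol
  T = 354.2 K: K = (3.212, 0.369), RR gives ψ = 0.298, H_out = 13.713 kJ/mol
  T = 343.8 K: K = (2.857, 0.336), RR gives ψ = 0.214, H_out = 9.194 kJ/mol
  T = 338.6 K: K = (2.687, 0.320), RR gives ψ = 0.167, H_out = 6.736 kJ/mol
  T = 336.0 K: K = (2.605, 0.312), RR gives ψ = 0.141, H_out = 5.438 kJ/mol
  T = 337.3 K: K = (2.646, 0.316), RR gives ψ = 0.154, H_out = 6.094 kJ/mol
Linear interpolation between T = 336.0 (H_out = 5.438) and T = 337.3 (H_out = 6.094) on hF = 6.074 gives T ≈ 337.3 K, at which ψ = 0.15.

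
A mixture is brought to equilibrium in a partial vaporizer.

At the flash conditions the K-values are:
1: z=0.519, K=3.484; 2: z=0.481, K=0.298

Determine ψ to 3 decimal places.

Rachford–Rice: g(ψ) = Σ zᵢ(Kᵢ−1)/(1+ψ(Kᵢ−1)) = 0.
g(0) = ΣzᵢKᵢ − 1 = 0.952 and g(1) = 1 − Σzᵢ/Kᵢ = -0.763, so a root lies in (0, 1).
Iterate (Newton) starting at ψ = 0.44:
  ψ = 0.440: g = 0.1274, g' = -1.227 → ψ = 0.544
  ψ = 0.544: g = 0.0023, g' = -1.200 → ψ = 0.546
Converged at ψ = 0.546.

ψ = 0.546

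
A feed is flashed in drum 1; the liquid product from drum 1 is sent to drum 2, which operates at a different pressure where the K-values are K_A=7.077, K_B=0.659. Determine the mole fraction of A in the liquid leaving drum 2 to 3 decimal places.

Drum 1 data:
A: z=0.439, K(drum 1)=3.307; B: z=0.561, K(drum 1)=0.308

x_A (drum 2) = 0.053

Drum 1:
Material balance + equilibrium reduce to Σ zᵢ(Kᵢ−1)/(1+ψ₁(Kᵢ−1)) = 0.
Check two-phase: ΣzᵢKᵢ = 1.625 > 1 and Σzᵢ/Kᵢ = 1.954 > 1, so g(0) = 0.625 > 0 and g(1) = -0.954 < 0.
Newton iteration, ψ₁⁰ = 0.43:
  ψ₁ = 0.430: g = -0.0442, g' = -1.133 → ψ₁ = 0.391
Converged at ψ₁ = 0.391.
Drum-1 compositions:
  A: x = 0.231, y = 0.763
  B: x = 0.769, y = 0.237
Drum-2 feed = drum-1 liquid: z₂ = (0.2307, 0.7693).
Drum 2:
Material balance + equilibrium reduce to Σ zᵢ(Kᵢ−1)/(1+ψ₂(Kᵢ−1)) = 0.
g(0) = ΣzᵢKᵢ − 1 = 1.140 and g(1) = 1 − Σzᵢ/Kᵢ = -0.200, so a root lies in (0, 1).
Iterate (Newton) starting at ψ₂ = 0.5:
  ψ₂ = 0.500: g = 0.0310, g' = -0.652 → ψ₂ = 0.547
  ψ₂ = 0.547: g = 0.0015, g' = -0.590 → ψ₂ = 0.550
Converged at ψ₂ = 0.550.
  A: x = 0.053, y = 0.376
  B: x = 0.947, y = 0.624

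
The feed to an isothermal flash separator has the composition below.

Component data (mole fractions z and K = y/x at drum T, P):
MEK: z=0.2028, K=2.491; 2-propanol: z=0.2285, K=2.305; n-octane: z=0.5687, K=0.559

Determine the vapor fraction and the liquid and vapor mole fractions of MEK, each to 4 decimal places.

ψ = 0.5688, x_MEK = 0.1097, y_MEK = 0.2734

Rachford–Rice: g(ψ) = Σ zᵢ(Kᵢ−1)/(1+ψ(Kᵢ−1)) = 0.
g(0) = ΣzᵢKᵢ − 1 = 0.3498 and g(1) = 1 − Σzᵢ/Kᵢ = -0.1979, so a root lies in (0, 1).
Iterate (Newton) starting at ψ = 0.45:
  ψ = 0.4500: g = 0.05594, g' = -0.4881 → ψ = 0.5646
  ψ = 0.5646: g = 0.00191, g' = -0.4580 → ψ = 0.5688
Converged at ψ = 0.5688.
Compositions from xᵢ = zᵢ/(1+ψ(Kᵢ−1)), yᵢ = Kᵢxᵢ:
  MEK: x = 0.1097, y = 0.2734
  2-propanol: x = 0.1312, y = 0.3023
  n-octane: x = 0.7591, y = 0.4243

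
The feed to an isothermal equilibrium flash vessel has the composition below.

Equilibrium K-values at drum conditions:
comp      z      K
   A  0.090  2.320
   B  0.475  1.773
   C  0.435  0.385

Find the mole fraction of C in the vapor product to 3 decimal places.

Let β = V/F and solve Σ zᵢ(Kᵢ−1)/(1+β(Kᵢ−1)) = 0.
g(0) = ΣzᵢKᵢ − 1 = 0.218 and g(1) = 1 − Σzᵢ/Kᵢ = -0.437, so a root lies in (0, 1).
Newton–Raphson from β = 0.7:
  β = 0.700: g = -0.1698, g' = -0.669 → β = 0.446
  β = 0.446: g = -0.0210, g' = -0.532 → β = 0.407
Converged at β = 0.407.
Compositions from xᵢ = zᵢ/(1+β(Kᵢ−1)), yᵢ = Kᵢxᵢ:
  A: x = 0.059, y = 0.136
  B: x = 0.361, y = 0.641
  C: x = 0.580, y = 0.223

y_C = 0.223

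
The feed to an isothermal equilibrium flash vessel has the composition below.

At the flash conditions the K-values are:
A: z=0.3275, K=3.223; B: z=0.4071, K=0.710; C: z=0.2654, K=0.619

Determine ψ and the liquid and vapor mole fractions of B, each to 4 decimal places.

Rachford–Rice: g(ψ) = Σ zᵢ(Kᵢ−1)/(1+ψ(Kᵢ−1)) = 0.
Check two-phase: ΣzᵢKᵢ = 1.5089 > 1 and Σzᵢ/Kᵢ = 1.1037 > 1, so g(0) = 0.5089 > 0 and g(1) = -0.1037 < 0.
Newton iteration, ψ⁰ = 0.39:
  ψ = 0.3900: g = 0.13808, g' = -0.5610 → ψ = 0.6361
  ψ = 0.6361: g = 0.02334, g' = -0.3963 → ψ = 0.6950
  ψ = 0.6950: g = 0.00066, g' = -0.3748 → ψ = 0.6968
Converged at ψ = 0.6968.
Compositions from xᵢ = zᵢ/(1+ψ(Kᵢ−1)), yᵢ = Kᵢxᵢ:
  A: x = 0.1285, y = 0.4141
  B: x = 0.5102, y = 0.3622
  C: x = 0.3613, y = 0.2237

ψ = 0.6968, x_B = 0.5102, y_B = 0.3622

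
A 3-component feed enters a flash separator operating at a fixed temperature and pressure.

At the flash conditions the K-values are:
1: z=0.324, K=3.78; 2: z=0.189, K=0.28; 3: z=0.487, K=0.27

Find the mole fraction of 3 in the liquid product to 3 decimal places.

Rachford–Rice: g(ψ) = Σ zᵢ(Kᵢ−1)/(1+ψ(Kᵢ−1)) = 0.
Check two-phase: ΣzᵢKᵢ = 1.409 > 1 and Σzᵢ/Kᵢ = 2.564 > 1, so g(0) = 0.409 > 0 and g(1) = -1.564 < 0.
Newton iteration, ψ⁰ = 0.5:
  ψ = 0.500: g = -0.3956, g' = -1.321 → ψ = 0.201
  ψ = 0.201: g = 0.0028, g' = -1.522 → ψ = 0.202
Converged at ψ = 0.202.
Compositions from xᵢ = zᵢ/(1+ψ(Kᵢ−1)), yᵢ = Kᵢxᵢ:
  1: x = 0.207, y = 0.784
  2: x = 0.221, y = 0.062
  3: x = 0.571, y = 0.154

x_3 = 0.571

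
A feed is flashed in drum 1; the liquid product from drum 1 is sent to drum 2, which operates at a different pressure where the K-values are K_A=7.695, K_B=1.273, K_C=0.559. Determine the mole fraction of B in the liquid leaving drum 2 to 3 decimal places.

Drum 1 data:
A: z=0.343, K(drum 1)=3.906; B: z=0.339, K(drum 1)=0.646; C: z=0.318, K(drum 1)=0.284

x_B (drum 2) = 0.333

Drum 1:
Rachford–Rice: g(ψ₁) = Σ zᵢ(Kᵢ−1)/(1+ψ₁(Kᵢ−1)) = 0.
Check two-phase: ΣzᵢKᵢ = 1.649 > 1 and Σzᵢ/Kᵢ = 1.732 > 1, so g(0) = 0.649 > 0 and g(1) = -0.732 < 0.
Iterate (Newton) starting at ψ₁ = 0.5:
  ψ₁ = 0.500: g = -0.0941, g' = -0.940 → ψ₁ = 0.400
  ψ₁ = 0.400: g = 0.0023, g' = -0.997 → ψ₁ = 0.402
Converged at ψ₁ = 0.402.
Drum-1 compositions:
  A: x = 0.158, y = 0.618
  B: x = 0.395, y = 0.255
  C: x = 0.447, y = 0.127
Drum-2 feed = drum-1 liquid: z₂ = (0.1582, 0.3953, 0.4466).
Drum 2:
Newton–Raphson from ψ₂ = 0.5:
  ψ₂ = 0.500: g = 0.0859, g' = -0.541 → ψ₂ = 0.659
  ψ₂ = 0.659: g = 0.0096, g' = -0.436 → ψ₂ = 0.681
Converged at ψ₂ = 0.681.
  A: x = 0.028, y = 0.219
  B: x = 0.333, y = 0.424
  C: x = 0.638, y = 0.357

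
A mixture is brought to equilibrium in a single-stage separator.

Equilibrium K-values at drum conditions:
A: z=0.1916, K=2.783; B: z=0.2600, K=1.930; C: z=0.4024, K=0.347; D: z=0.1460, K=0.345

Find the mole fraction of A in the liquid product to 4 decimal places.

x_A = 0.1317

Rachford–Rice: g(ψ) = Σ zᵢ(Kᵢ−1)/(1+ψ(Kᵢ−1)) = 0.
Check two-phase: ΣzᵢKᵢ = 1.2250 > 1 and Σzᵢ/Kᵢ = 1.7864 > 1, so g(0) = 0.2250 > 0 and g(1) = -0.7864 < 0.
Iterate (Newton) starting at ψ = 0.5:
  ψ = 0.5000: g = -0.18669, g' = -0.7918 → ψ = 0.2642
  ψ = 0.2642: g = -0.00687, g' = -0.7686 → ψ = 0.2553
Converged at ψ = 0.2553.
Compositions from xᵢ = zᵢ/(1+ψ(Kᵢ−1)), yᵢ = Kᵢxᵢ:
  A: x = 0.1317, y = 0.3664
  B: x = 0.2101, y = 0.4055
  C: x = 0.4829, y = 0.1676
  D: x = 0.1753, y = 0.0605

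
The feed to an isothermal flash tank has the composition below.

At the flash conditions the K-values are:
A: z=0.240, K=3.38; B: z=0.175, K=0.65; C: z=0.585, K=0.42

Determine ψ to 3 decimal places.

Material balance + equilibrium reduce to Σ zᵢ(Kᵢ−1)/(1+ψ(Kᵢ−1)) = 0.
Check two-phase: ΣzᵢKᵢ = 1.171 > 1 and Σzᵢ/Kᵢ = 1.733 > 1, so g(0) = 0.171 > 0 and g(1) = -0.733 < 0.
Newton–Raphson from ψ = 0.5:
  ψ = 0.500: g = -0.2913, g' = -0.705 → ψ = 0.087
  ψ = 0.087: g = 0.0527, g' = -1.174 → ψ = 0.132
  ψ = 0.132: g = 0.0031, g' = -1.042 → ψ = 0.135
Converged at ψ = 0.135.

ψ = 0.135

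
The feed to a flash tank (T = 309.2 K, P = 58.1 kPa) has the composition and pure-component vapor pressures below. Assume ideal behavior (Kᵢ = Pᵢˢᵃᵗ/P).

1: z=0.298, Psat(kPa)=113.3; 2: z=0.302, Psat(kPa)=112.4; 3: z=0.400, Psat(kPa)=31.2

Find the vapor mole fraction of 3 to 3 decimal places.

y_3 = 0.360

Raoult's law: Kᵢ = Pᵢˢᵃᵗ/P = Pᵢˢᵃᵗ/58.1.
  K_1 = 113.3/58.1 = 1.95009, K_2 = 112.4/58.1 = 1.93460, K_3 = 31.2/58.1 = 0.53701
Material balance + equilibrium reduce to Σ zᵢ(Kᵢ−1)/(1+ψ(Kᵢ−1)) = 0.
g(0) = ΣzᵢKᵢ − 1 = 0.380 and g(1) = 1 − Σzᵢ/Kᵢ = -0.054, so a root lies in (0, 1).
Iterate (Newton) starting at ψ = 0.5:
  ψ = 0.500: g = 0.1433, g' = -0.391 → ψ = 0.866
  ψ = 0.866: g = 0.0021, g' = -0.401 → ψ = 0.871
Converged at ψ = 0.871.
Compositions from xᵢ = zᵢ/(1+ψ(Kᵢ−1)), yᵢ = Kᵢxᵢ:
  1: x = 0.163, y = 0.318
  2: x = 0.166, y = 0.322
  3: x = 0.671, y = 0.360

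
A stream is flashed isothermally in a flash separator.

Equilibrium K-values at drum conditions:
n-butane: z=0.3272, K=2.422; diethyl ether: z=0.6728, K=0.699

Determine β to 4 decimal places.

β = 0.6139

Rachford–Rice: g(β) = Σ zᵢ(Kᵢ−1)/(1+β(Kᵢ−1)) = 0.
Feasibility: ΣzᵢKᵢ = 1.2628, Σzᵢ/Kᵢ = 1.0976 — both > 1, two phases present.
Newton iteration, β⁰ = 0.5:
  β = 0.5000: g = 0.03354, g' = -0.3105 → β = 0.6080
  β = 0.6080: g = 0.00165, g' = -0.2816 → β = 0.6139
Converged at β = 0.6139.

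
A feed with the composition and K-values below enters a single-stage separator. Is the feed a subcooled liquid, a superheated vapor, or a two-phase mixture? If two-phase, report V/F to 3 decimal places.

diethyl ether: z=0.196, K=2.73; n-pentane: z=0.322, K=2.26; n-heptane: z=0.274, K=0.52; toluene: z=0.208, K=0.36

ΣzᵢKᵢ = 1.480; Σzᵢ/Kᵢ = 1.319.
Both exceed 1, so a two-phase solution exists.
Material balance + equilibrium reduce to Σ zᵢ(Kᵢ−1)/(1+ψ(Kᵢ−1)) = 0.
Newton iteration, ψ⁰ = 0.5:
  ψ = 0.500: g = 0.0619, g' = -0.655 → ψ = 0.595
Converged at ψ = 0.595.

two-phase, V/F = 0.595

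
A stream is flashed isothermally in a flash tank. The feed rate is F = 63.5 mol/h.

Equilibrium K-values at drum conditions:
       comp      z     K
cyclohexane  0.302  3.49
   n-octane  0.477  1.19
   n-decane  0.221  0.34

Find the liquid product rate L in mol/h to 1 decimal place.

Rachford–Rice: g(β) = Σ zᵢ(Kᵢ−1)/(1+β(Kᵢ−1)) = 0.
Check two-phase: ΣzᵢKᵢ = 1.697 > 1 and Σzᵢ/Kᵢ = 1.137 > 1, so g(0) = 0.697 > 0 and g(1) = -0.137 < 0.
Iterate (Newton) starting at β = 0.5:
  β = 0.500: g = 0.2000, g' = -0.600 → β = 0.833
  β = 0.833: g = -0.0012, g' = -0.686 → β = 0.831
Converged at β = 0.831.
Then V = β·F = 0.8314·63.5 = 52.8 mol/h and L = F − V = 10.7 mol/h.

L = 10.7 mol/h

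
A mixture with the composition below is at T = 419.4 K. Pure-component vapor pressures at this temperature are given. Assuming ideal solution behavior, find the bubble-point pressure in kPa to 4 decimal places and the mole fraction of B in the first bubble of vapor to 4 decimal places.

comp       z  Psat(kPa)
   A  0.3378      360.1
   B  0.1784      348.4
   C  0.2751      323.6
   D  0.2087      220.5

At the bubble point ψ → 0, so ΣzᵢKᵢ = 1 with Kᵢ = Pᵢˢᵃᵗ/P ⇒ P = ΣzᵢPᵢˢᵃᵗ.
P = 0.3378·360.1 + 0.1784·348.4 + 0.2751·323.6 + 0.2087·220.5 = 318.8370 kPa
yᵢ = zᵢPᵢˢᵃᵗ/P ⇒ y_B = 0.1784·348.4/318.8370 = 0.1949

Pbub = 318.8370 kPa, y_B = 0.1949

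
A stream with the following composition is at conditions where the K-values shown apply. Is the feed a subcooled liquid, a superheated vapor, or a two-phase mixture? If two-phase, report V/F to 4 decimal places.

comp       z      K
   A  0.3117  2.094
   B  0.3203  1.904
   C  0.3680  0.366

ΣzᵢKᵢ = 1.3972; Σzᵢ/Kᵢ = 1.3225.
Both exceed 1, so a two-phase solution exists.
Rachford–Rice: g(ψ) = Σ zᵢ(Kᵢ−1)/(1+ψ(Kᵢ−1)) = 0.
Newton iteration, ψ⁰ = 0.5:
  ψ = 0.5000: g = 0.07824, g' = -0.5971 → ψ = 0.6310
  ψ = 0.6310: g = -0.00279, g' = -0.6477 → ψ = 0.6267
Converged at ψ = 0.6267.

two-phase, V/F = 0.6267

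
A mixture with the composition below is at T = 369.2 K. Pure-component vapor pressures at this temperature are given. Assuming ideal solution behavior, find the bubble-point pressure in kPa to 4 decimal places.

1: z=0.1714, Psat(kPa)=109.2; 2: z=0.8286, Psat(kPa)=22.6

At the bubble point ψ → 0, so ΣzᵢKᵢ = 1 with Kᵢ = Pᵢˢᵃᵗ/P ⇒ P = ΣzᵢPᵢˢᵃᵗ.
P = 0.1714·109.2 + 0.8286·22.6 = 37.4432 kPa

Pbub = 37.4432 kPa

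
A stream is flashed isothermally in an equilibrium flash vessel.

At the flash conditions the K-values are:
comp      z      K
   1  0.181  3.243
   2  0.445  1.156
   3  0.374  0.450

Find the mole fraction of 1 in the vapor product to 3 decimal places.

Let ψ = V/F and solve Σ zᵢ(Kᵢ−1)/(1+ψ(Kᵢ−1)) = 0.
Check two-phase: ΣzᵢKᵢ = 1.270 > 1 and Σzᵢ/Kᵢ = 1.272 > 1, so g(0) = 0.270 > 0 and g(1) = -0.272 < 0.
Iterate (Newton) starting at ψ = 0.32:
  ψ = 0.320: g = 0.0528, g' = -0.485 → ψ = 0.429
  ψ = 0.429: g = 0.0028, g' = -0.440 → ψ = 0.435
Converged at ψ = 0.435.
Compositions from xᵢ = zᵢ/(1+ψ(Kᵢ−1)), yᵢ = Kᵢxᵢ:
  1: x = 0.092, y = 0.297
  2: x = 0.417, y = 0.482
  3: x = 0.492, y = 0.221

y_1 = 0.297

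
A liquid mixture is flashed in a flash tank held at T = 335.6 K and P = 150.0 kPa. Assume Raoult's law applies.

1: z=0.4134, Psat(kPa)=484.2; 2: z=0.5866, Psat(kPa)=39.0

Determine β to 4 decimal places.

Raoult's law: Kᵢ = Pᵢˢᵃᵗ/P = Pᵢˢᵃᵗ/150.0.
  K_1 = 484.2/150.0 = 3.228000, K_2 = 39.0/150.0 = 0.260000
Newton iteration, β⁰ = 0.5:
  β = 0.5000: g = -0.25333, g' = -1.2685 → β = 0.3003
  β = 0.3003: g = -0.00626, g' = -1.2676 → β = 0.2954
Converged at β = 0.2954.

β = 0.2954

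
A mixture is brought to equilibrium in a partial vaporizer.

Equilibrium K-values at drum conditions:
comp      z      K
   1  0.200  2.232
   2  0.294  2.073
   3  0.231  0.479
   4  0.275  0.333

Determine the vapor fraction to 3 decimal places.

ψ = 0.374

Let ψ = V/F and solve Σ zᵢ(Kᵢ−1)/(1+ψ(Kᵢ−1)) = 0.
g(0) = ΣzᵢKᵢ − 1 = 0.258 and g(1) = 1 − Σzᵢ/Kᵢ = -0.540, so a root lies in (0, 1).
Iterate (Newton) starting at ψ = 0.5:
  ψ = 0.500: g = -0.0802, g' = -0.650 → ψ = 0.377
  ψ = 0.377: g = -0.0017, g' = -0.629 → ψ = 0.374
Converged at ψ = 0.374.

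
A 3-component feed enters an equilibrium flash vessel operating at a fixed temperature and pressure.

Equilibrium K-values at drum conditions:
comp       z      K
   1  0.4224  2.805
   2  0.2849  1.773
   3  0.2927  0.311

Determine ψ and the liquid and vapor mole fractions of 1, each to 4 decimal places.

Iterate (Newton) starting at ψ = 0.5:
  ψ = 0.5000: g = 0.25193, g' = -0.7922 → ψ = 0.8180
  ψ = 0.8180: g = -0.01937, g' = -1.0180 → ψ = 0.7990
  ψ = 0.7990: g = -0.00033, g' = -0.9835 → ψ = 0.7987
Converged at ψ = 0.7987.
Compositions from xᵢ = zᵢ/(1+ψ(Kᵢ−1)), yᵢ = Kᵢxᵢ:
  1: x = 0.1730, y = 0.4853
  2: x = 0.1762, y = 0.3123
  3: x = 0.6508, y = 0.2024

ψ = 0.7987, x_1 = 0.1730, y_1 = 0.4853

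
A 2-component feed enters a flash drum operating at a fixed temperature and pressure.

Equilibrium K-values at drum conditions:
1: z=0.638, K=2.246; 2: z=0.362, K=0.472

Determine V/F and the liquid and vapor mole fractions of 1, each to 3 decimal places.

V/F = 0.918, x_1 = 0.298, y_1 = 0.668

Material balance + equilibrium reduce to Σ zᵢ(Kᵢ−1)/(1+V/F(Kᵢ−1)) = 0.
Check two-phase: ΣzᵢKᵢ = 1.604 > 1 and Σzᵢ/Kᵢ = 1.051 > 1, so g(0) = 0.604 > 0 and g(1) = -0.051 < 0.
Binary case is linear: z₁(K₁−1)(1+V/F(K₂−1)) + z₂(K₂−1)(1+V/F(K₁−1)) = 0
⇒ V/F = [z₁(K₁−1)+z₂(K₂−1)] / [−(K₁−1)(K₂−1)] = 0.6038/0.6579 = 0.918
Compositions from xᵢ = zᵢ/(1+V/F(Kᵢ−1)), yᵢ = Kᵢxᵢ:
  1: x = 0.298, y = 0.668
  2: x = 0.702, y = 0.332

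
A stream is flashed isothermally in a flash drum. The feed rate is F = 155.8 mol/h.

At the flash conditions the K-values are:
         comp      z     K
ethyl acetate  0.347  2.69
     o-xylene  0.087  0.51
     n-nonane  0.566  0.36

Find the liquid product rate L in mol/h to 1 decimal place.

Let β = V/F and solve Σ zᵢ(Kᵢ−1)/(1+β(Kᵢ−1)) = 0.
Check two-phase: ΣzᵢKᵢ = 1.182 > 1 and Σzᵢ/Kᵢ = 1.872 > 1, so g(0) = 0.182 > 0 and g(1) = -0.872 < 0.
Newton–Raphson from β = 0.5:
  β = 0.500: g = -0.2713, g' = -0.829 → β = 0.173
Converged at β = 0.173.
Then V = β·F = 0.1728·155.8 = 26.9 mol/h and L = F − V = 128.9 mol/h.

L = 128.9 mol/h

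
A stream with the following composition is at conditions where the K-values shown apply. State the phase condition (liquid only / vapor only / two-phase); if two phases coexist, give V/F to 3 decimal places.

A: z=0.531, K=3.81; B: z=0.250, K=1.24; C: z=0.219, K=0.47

vapor only

ΣzᵢKᵢ = 2.436; Σzᵢ/Kᵢ = 0.807.
Since Σzᵢ/Kᵢ < 1 the mixture is above its dew point — single vapor phase.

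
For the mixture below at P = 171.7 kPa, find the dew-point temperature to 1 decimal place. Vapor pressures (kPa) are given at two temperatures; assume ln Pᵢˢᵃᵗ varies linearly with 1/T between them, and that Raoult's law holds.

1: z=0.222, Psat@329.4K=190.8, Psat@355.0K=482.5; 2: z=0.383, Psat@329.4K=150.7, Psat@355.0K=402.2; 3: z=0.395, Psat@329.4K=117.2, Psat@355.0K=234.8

Dew-point temperature: Σzᵢ·P/Pᵢˢᵃᵗ(T) = 1. Interpolate ln Pᵢˢᵃᵗ = aᵢ + bᵢ/T.
  T = 329.4 K: ΣzᵢP/Pᵢˢᵃᵗ = 1.2148
  T = 355.0 K: ΣzᵢP/Pᵢˢᵃᵗ = 0.5314
  T = 342.2 K: ΣzᵢP/Pᵢˢᵃᵗ = 0.7893
  T = 335.8 K: ΣzᵢP/Pᵢˢᵃᵗ = 0.9746
  T = 332.6 K: ΣzᵢP/Pᵢˢᵃᵗ = 1.0868
  T = 334.2 K: ΣzᵢP/Pᵢˢᵃᵗ = 1.0288
  T = 335.0 K: ΣzᵢP/Pᵢˢᵃᵗ = 1.0013
Interpolating between 335.0 K and 335.8 K gives T ≈ 335.0 K.

T = 335.0 K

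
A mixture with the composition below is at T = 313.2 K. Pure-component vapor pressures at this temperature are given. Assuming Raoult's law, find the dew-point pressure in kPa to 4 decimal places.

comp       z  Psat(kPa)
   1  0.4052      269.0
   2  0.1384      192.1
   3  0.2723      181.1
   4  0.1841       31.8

At the dew point ψ → 1, so Σzᵢ/Kᵢ = 1 with Kᵢ = Pᵢˢᵃᵗ/P ⇒ 1/P = Σzᵢ/Pᵢˢᵃᵗ.
1/P = 0.4052/269.0 + 0.1384/192.1 + 0.2723/181.1 + 0.1841/31.8 = 0.0095197 ⇒ P = 105.0456 kPa

Pdew = 105.0456 kPa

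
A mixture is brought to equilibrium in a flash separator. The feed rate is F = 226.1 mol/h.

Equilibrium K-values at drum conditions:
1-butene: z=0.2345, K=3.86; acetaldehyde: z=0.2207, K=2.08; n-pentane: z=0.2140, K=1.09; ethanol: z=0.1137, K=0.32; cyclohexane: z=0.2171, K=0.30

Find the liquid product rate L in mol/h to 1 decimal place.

Newton–Raphson from ψ = 0.5:
  ψ = 0.5000: g = 0.09826, g' = -0.8074 → ψ = 0.6217
  ψ = 0.6217: g = -0.00073, g' = -0.8335 → ψ = 0.6208
Converged at ψ = 0.6208.
Then V = ψ·F = 0.6208·226.1 = 140.4 mol/h and L = F − V = 85.7 mol/h.

L = 85.7 mol/h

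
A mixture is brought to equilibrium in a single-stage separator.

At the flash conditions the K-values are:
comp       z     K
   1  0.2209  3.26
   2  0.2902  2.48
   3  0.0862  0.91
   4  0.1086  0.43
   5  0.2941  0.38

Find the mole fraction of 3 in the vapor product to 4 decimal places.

y_3 = 0.0834

Newton iteration, β⁰ = 0.5:
  β = 0.5000: g = 0.12226, g' = -0.7659 → β = 0.6596
  β = 0.6596: g = 0.00180, g' = -0.7597 → β = 0.6620
Converged at β = 0.6620.
Compositions from xᵢ = zᵢ/(1+β(Kᵢ−1)), yᵢ = Kᵢxᵢ:
  1: x = 0.0885, y = 0.2885
  2: x = 0.1466, y = 0.3635
  3: x = 0.0917, y = 0.0834
  4: x = 0.1744, y = 0.0750
  5: x = 0.4988, y = 0.1896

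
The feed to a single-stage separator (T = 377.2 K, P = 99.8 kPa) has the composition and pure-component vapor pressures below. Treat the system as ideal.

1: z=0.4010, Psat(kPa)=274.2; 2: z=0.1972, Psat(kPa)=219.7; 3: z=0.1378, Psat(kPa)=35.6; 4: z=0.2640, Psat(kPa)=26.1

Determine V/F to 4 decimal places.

V/F = 0.5853

Raoult's law: Kᵢ = Pᵢˢᵃᵗ/P = Pᵢˢᵃᵗ/99.8.
  K_1 = 274.2/99.8 = 2.747495, K_2 = 219.7/99.8 = 2.201403, K_3 = 35.6/99.8 = 0.356713, K_4 = 26.1/99.8 = 0.261523
Material balance + equilibrium reduce to Σ zᵢ(Kᵢ−1)/(1+V/F(Kᵢ−1)) = 0.
g(0) = ΣzᵢKᵢ − 1 = 0.6541 and g(1) = 1 − Σzᵢ/Kᵢ = -0.6313, so a root lies in (0, 1).
Newton–Raphson from V/F = 0.5:
  V/F = 0.5000: g = 0.08223, g' = -0.9457 → V/F = 0.5870
  V/F = 0.5870: g = -0.00167, g' = -0.9920 → V/F = 0.5853
Converged at V/F = 0.5853.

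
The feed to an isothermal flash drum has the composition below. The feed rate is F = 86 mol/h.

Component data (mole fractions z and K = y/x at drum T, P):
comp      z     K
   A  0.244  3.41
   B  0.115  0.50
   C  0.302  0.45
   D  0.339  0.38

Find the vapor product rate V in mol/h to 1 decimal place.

V = 9.6 mol/h

Rachford–Rice: g(ψ) = Σ zᵢ(Kᵢ−1)/(1+ψ(Kᵢ−1)) = 0.
g(0) = ΣzᵢKᵢ − 1 = 0.154 and g(1) = 1 − Σzᵢ/Kᵢ = -0.865, so a root lies in (0, 1).
Newton–Raphson from ψ = 0.51:
  ψ = 0.510: g = -0.3516, g' = -0.792 → ψ = 0.066
  ψ = 0.066: g = 0.0562, g' = -1.325 → ψ = 0.109
  ψ = 0.109: g = 0.0033, g' = -1.176 → ψ = 0.111
Converged at ψ = 0.111.
Then V = ψ·F = 0.1114·86 = 9.6 mol/h and L = F − V = 76.4 mol/h.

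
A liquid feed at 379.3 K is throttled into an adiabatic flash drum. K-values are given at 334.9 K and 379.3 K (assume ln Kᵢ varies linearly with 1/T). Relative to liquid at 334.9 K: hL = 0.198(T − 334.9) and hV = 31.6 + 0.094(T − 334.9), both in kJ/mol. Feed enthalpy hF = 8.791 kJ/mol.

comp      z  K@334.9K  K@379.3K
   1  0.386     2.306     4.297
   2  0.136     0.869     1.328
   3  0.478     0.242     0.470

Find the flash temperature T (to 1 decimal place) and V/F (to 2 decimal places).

Adiabatic flash: solve Rachford–Rice at each trial T, then check hF = ψ·hV(T) + (1−ψ)·hL(T).
  T = 334.9 K: K = (2.306, 0.869, 0.242), RR gives ψ = 0.143, H_out = 4.529 kJ/mol
  T = 379.3 K: K = (4.297, 1.328, 0.470), RR gives ψ = 0.725, H_out = 28.353 kJ/mol
  T = 357.1 K: K = (3.209, 1.089, 0.344), RR gives ψ = 0.444, H_out = 17.398 kJ/mol
  T = 346.0 K: K = (2.735, 0.976, 0.290), RR gives ψ = 0.307, H_out = 11.542 kJ/mol
  T = 340.4 K: K = (2.513, 0.921, 0.265), RR gives ψ = 0.230, H_out = 8.214 kJ/mol
  T = 343.2 K: K = (2.622, 0.949, 0.278), RR gives ψ = 0.269, H_out = 9.921 kJ/mol
  T = 341.8 K: K = (2.567, 0.935, 0.271), RR gives ψ = 0.250, H_out = 9.080 kJ/mol
Linear interpolation between T = 340.4 (H_out = 8.214) and T = 341.8 (H_out = 9.080) on hF = 8.791 gives T ≈ 341.3 K, at which ψ = 0.24.

T = 341.3 K, V/F = 0.24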